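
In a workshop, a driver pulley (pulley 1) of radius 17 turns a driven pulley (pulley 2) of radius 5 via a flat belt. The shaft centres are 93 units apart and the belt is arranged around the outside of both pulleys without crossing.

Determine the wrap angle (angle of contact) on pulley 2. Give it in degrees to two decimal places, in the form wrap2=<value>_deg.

wrap2=165.17_deg

open belt: β = asin((r2−r1)/C) = asin(-12/93) = -7.4137°
wrap1 = π − 2β = 194.8273°
wrap2 = π + 2β = 165.1727°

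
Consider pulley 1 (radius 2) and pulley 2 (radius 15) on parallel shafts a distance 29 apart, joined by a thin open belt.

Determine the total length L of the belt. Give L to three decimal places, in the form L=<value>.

open belt: β = asin((r2−r1)/C) = asin(13/29) = 26.6331°
wrap1 = π − 2β = 126.7338°
wrap2 = π + 2β = 233.2662°
tangent length = C·cosβ = 25.9230
L = r1·wrap1 + r2·wrap2 + 2·C·cosβ = 2·2.2119 + 15·4.0713 + 2·25.9230 = 117.3387

L=117.339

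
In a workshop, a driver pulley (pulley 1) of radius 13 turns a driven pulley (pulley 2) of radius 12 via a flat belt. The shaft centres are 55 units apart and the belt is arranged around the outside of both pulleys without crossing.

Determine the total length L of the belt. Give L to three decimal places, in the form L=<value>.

open belt: β = asin((r2−r1)/C) = asin(-1/55) = -1.0418°
wrap1 = π − 2β = 182.0836°
wrap2 = π + 2β = 177.9164°
tangent length = C·cosβ = 54.9909
L = r1·wrap1 + r2·wrap2 + 2·C·cosβ = 13·3.1780 + 12·3.1052 + 2·54.9909 = 188.5580

L=188.558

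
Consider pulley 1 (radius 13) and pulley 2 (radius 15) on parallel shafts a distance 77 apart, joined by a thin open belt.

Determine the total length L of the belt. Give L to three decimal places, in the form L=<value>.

open belt: β = asin((r2−r1)/C) = asin(2/77) = 1.4884°
wrap1 = π − 2β = 177.0233°
wrap2 = π + 2β = 182.9767°
tangent length = C·cosβ = 76.9740
L = r1·wrap1 + r2·wrap2 + 2·C·cosβ = 13·3.0896 + 15·3.1935 + 2·76.9740 = 242.0165

L=242.017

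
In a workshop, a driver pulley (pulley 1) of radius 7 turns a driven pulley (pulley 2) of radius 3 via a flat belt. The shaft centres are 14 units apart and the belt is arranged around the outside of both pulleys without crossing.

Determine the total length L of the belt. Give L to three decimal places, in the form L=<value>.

L=60.567

open belt: β = asin((r2−r1)/C) = asin(-4/14) = -16.6015°
wrap1 = π − 2β = 213.2031°
wrap2 = π + 2β = 146.7969°
tangent length = C·cosβ = 13.4164
L = r1·wrap1 + r2·wrap2 + 2·C·cosβ = 7·3.7211 + 3·2.5621 + 2·13.4164 = 60.5668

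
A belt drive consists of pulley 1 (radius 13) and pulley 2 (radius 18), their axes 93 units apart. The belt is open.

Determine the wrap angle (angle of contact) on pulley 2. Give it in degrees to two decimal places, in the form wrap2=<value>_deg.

wrap2=186.16_deg

open belt: β = asin((r2−r1)/C) = asin(5/93) = 3.0819°
wrap1 = π − 2β = 173.8362°
wrap2 = π + 2β = 186.1638°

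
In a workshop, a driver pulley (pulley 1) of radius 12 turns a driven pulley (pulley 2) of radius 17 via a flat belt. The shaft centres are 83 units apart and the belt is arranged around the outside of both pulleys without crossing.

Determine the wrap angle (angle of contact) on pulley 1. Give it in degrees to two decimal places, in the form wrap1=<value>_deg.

open belt: β = asin((r2−r1)/C) = asin(5/83) = 3.4536°
wrap1 = π − 2β = 173.0927°
wrap2 = π + 2β = 186.9073°

wrap1=173.09_deg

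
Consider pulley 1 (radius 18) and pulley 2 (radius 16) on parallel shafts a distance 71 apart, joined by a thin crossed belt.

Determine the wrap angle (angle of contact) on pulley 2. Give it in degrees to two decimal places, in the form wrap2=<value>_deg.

crossed belt: β = asin((r1+r2)/C) = asin(34/71) = 28.6118°
wrap1 = wrap2 = π + 2β = 237.2237°

wrap2=237.22_deg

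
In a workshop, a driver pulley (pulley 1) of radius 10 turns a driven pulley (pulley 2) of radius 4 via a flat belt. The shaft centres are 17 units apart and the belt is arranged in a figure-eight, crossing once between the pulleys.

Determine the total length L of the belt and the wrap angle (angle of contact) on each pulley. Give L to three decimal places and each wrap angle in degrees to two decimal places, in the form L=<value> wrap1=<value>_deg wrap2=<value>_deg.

L=90.363 wrap1=290.88_deg wrap2=290.88_deg

crossed belt: β = asin((r1+r2)/C) = asin(14/17) = 55.4397°
wrap1 = wrap2 = π + 2β = 290.8794°
tangent length = C·cosβ = 9.6437
L = (r1+r2)·wrap + 2·C·cosβ = 14·5.0768 + 2·9.6437 = 90.3625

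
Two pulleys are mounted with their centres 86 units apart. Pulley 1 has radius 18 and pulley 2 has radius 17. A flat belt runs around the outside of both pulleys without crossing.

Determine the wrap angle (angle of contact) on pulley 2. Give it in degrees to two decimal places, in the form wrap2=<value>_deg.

open belt: β = asin((r2−r1)/C) = asin(-1/86) = -0.6662°
wrap1 = π − 2β = 181.3325°
wrap2 = π + 2β = 178.6675°

wrap2=178.67_deg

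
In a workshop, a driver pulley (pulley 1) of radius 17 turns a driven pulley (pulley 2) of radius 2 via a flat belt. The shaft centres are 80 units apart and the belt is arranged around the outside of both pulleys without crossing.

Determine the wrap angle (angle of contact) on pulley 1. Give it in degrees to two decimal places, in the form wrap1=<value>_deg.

wrap1=201.61_deg

open belt: β = asin((r2−r1)/C) = asin(-15/80) = -10.8069°
wrap1 = π − 2β = 201.6138°
wrap2 = π + 2β = 158.3862°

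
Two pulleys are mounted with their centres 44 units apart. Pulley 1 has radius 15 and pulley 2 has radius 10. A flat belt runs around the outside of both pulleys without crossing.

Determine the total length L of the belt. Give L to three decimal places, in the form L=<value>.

open belt: β = asin((r2−r1)/C) = asin(-5/44) = -6.5250°
wrap1 = π − 2β = 193.0500°
wrap2 = π + 2β = 166.9500°
tangent length = C·cosβ = 43.7150
L = r1·wrap1 + r2·wrap2 + 2·C·cosβ = 15·3.3694 + 10·2.9138 + 2·43.7150 = 167.1086

L=167.109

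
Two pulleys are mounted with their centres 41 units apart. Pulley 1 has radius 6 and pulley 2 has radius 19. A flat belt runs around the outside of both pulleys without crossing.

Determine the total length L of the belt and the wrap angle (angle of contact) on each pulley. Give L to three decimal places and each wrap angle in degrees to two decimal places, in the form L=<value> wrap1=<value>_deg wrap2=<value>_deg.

open belt: β = asin((r2−r1)/C) = asin(13/41) = 18.4860°
wrap1 = π − 2β = 143.0280°
wrap2 = π + 2β = 216.9720°
tangent length = C·cosβ = 38.8844
L = r1·wrap1 + r2·wrap2 + 2·C·cosβ = 6·2.4963 + 19·3.7869 + 2·38.8844 = 164.6974

L=164.697 wrap1=143.03_deg wrap2=216.97_deg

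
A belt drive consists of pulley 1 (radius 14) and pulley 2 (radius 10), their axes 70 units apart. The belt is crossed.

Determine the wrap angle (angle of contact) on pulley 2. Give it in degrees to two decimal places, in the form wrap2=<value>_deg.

wrap2=220.10_deg

crossed belt: β = asin((r1+r2)/C) = asin(24/70) = 20.0510°
wrap1 = wrap2 = π + 2β = 220.1021°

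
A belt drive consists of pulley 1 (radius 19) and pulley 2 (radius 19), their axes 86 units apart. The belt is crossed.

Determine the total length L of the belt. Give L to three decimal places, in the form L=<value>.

L=308.462

crossed belt: β = asin((r1+r2)/C) = asin(38/86) = 26.2226°
wrap1 = wrap2 = π + 2β = 232.4453°
tangent length = C·cosβ = 77.1492
L = (r1+r2)·wrap + 2·C·cosβ = 38·4.0569 + 2·77.1492 = 308.4620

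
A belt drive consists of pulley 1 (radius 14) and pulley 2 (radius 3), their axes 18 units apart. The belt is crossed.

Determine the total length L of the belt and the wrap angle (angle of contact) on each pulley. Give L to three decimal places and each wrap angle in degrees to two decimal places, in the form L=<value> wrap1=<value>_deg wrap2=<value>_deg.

L=107.260 wrap1=321.62_deg wrap2=321.62_deg

crossed belt: β = asin((r1+r2)/C) = asin(17/18) = 70.8119°
wrap1 = wrap2 = π + 2β = 321.6237°
tangent length = C·cosβ = 5.9161
L = (r1+r2)·wrap + 2·C·cosβ = 17·5.6134 + 2·5.9161 = 107.2598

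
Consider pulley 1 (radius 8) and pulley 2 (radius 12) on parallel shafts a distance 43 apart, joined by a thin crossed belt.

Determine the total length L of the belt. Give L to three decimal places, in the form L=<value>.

L=158.314

crossed belt: β = asin((r1+r2)/C) = asin(20/43) = 27.7177°
wrap1 = wrap2 = π + 2β = 235.4355°
tangent length = C·cosβ = 38.0657
L = (r1+r2)·wrap + 2·C·cosβ = 20·4.1091 + 2·38.0657 = 158.3140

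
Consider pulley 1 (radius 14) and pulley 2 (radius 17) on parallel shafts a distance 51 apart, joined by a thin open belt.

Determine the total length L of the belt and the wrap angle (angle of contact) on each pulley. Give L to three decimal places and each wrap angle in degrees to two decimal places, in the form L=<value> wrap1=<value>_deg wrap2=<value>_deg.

open belt: β = asin((r2−r1)/C) = asin(3/51) = 3.3723°
wrap1 = π − 2β = 173.2554°
wrap2 = π + 2β = 186.7446°
tangent length = C·cosβ = 50.9117
L = r1·wrap1 + r2·wrap2 + 2·C·cosβ = 14·3.0239 + 17·3.2593 + 2·50.9117 = 199.5659

L=199.566 wrap1=173.26_deg wrap2=186.74_deg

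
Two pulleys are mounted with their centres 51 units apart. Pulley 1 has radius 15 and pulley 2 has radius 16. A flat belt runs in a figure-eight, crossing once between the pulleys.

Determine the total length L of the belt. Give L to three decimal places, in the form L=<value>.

crossed belt: β = asin((r1+r2)/C) = asin(31/51) = 37.4337°
wrap1 = wrap2 = π + 2β = 254.8674°
tangent length = C·cosβ = 40.4969
L = (r1+r2)·wrap + 2·C·cosβ = 31·4.4483 + 2·40.4969 = 218.8904

L=218.890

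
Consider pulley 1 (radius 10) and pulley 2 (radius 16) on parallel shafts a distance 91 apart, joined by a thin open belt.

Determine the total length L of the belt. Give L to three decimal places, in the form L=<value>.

L=264.077

open belt: β = asin((r2−r1)/C) = asin(6/91) = 3.7805°
wrap1 = π − 2β = 172.4390°
wrap2 = π + 2β = 187.5610°
tangent length = C·cosβ = 90.8020
L = r1·wrap1 + r2·wrap2 + 2·C·cosβ = 10·3.0096 + 16·3.2736 + 2·90.8020 = 264.0772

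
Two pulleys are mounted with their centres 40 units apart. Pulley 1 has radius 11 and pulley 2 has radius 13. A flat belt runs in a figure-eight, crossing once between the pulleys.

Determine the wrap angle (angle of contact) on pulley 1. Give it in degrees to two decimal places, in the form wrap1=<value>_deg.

crossed belt: β = asin((r1+r2)/C) = asin(24/40) = 36.8699°
wrap1 = wrap2 = π + 2β = 253.7398°

wrap1=253.74_deg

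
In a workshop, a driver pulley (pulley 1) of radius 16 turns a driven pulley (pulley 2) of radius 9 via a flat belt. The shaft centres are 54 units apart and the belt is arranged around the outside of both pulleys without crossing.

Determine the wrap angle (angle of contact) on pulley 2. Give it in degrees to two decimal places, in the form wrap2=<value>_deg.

open belt: β = asin((r2−r1)/C) = asin(-7/54) = -7.4482°
wrap1 = π − 2β = 194.8964°
wrap2 = π + 2β = 165.1036°

wrap2=165.10_deg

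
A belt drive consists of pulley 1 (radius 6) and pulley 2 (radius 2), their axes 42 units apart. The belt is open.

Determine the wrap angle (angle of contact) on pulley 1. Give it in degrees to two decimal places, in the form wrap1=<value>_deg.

open belt: β = asin((r2−r1)/C) = asin(-4/42) = -5.4650°
wrap1 = π − 2β = 190.9300°
wrap2 = π + 2β = 169.0700°

wrap1=190.93_deg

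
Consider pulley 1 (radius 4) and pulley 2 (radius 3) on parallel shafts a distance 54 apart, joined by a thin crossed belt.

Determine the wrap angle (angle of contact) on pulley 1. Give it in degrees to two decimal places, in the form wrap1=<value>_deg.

wrap1=194.90_deg

crossed belt: β = asin((r1+r2)/C) = asin(7/54) = 7.4482°
wrap1 = wrap2 = π + 2β = 194.8964°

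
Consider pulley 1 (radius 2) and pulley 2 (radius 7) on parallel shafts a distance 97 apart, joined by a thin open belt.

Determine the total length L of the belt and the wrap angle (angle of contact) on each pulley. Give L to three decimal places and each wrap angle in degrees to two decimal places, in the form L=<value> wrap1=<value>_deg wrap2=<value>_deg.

open belt: β = asin((r2−r1)/C) = asin(5/97) = 2.9547°
wrap1 = π − 2β = 174.0906°
wrap2 = π + 2β = 185.9094°
tangent length = C·cosβ = 96.8710
L = r1·wrap1 + r2·wrap2 + 2·C·cosβ = 2·3.0385 + 7·3.2447 + 2·96.8710 = 222.5321

L=222.532 wrap1=174.09_deg wrap2=185.91_deg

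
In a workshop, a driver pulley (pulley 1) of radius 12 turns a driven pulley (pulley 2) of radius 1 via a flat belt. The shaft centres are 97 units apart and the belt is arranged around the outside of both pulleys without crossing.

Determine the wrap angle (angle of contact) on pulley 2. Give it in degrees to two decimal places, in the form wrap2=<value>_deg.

wrap2=166.98_deg

open belt: β = asin((r2−r1)/C) = asin(-11/97) = -6.5115°
wrap1 = π − 2β = 193.0229°
wrap2 = π + 2β = 166.9771°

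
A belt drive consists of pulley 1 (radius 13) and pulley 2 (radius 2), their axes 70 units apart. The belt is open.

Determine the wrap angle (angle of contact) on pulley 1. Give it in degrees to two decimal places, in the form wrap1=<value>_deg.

wrap1=198.08_deg

open belt: β = asin((r2−r1)/C) = asin(-11/70) = -9.0411°
wrap1 = π − 2β = 198.0822°
wrap2 = π + 2β = 161.9178°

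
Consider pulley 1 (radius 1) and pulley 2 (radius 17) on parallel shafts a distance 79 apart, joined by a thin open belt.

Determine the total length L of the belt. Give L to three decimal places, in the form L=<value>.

open belt: β = asin((r2−r1)/C) = asin(16/79) = 11.6850°
wrap1 = π − 2β = 156.6299°
wrap2 = π + 2β = 203.3701°
tangent length = C·cosβ = 77.3628
L = r1·wrap1 + r2·wrap2 + 2·C·cosβ = 1·2.7337 + 17·3.5495 + 2·77.3628 = 217.8004

L=217.800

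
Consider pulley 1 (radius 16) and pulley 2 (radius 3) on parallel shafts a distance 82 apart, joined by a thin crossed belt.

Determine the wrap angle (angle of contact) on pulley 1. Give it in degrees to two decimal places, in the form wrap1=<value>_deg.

wrap1=206.80_deg

crossed belt: β = asin((r1+r2)/C) = asin(19/82) = 13.3976°
wrap1 = wrap2 = π + 2β = 206.7952°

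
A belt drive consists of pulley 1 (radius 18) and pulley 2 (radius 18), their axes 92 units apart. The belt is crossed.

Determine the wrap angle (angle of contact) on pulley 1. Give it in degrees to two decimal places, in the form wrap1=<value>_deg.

wrap1=226.07_deg

crossed belt: β = asin((r1+r2)/C) = asin(36/92) = 23.0357°
wrap1 = wrap2 = π + 2β = 226.0714°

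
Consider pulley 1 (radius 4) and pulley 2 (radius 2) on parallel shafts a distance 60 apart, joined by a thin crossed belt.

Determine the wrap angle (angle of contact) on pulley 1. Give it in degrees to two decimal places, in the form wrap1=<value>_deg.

wrap1=191.48_deg

crossed belt: β = asin((r1+r2)/C) = asin(6/60) = 5.7392°
wrap1 = wrap2 = π + 2β = 191.4783°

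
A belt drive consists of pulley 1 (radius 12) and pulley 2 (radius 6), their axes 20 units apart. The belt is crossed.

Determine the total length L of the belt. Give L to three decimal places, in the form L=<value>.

crossed belt: β = asin((r1+r2)/C) = asin(18/20) = 64.1581°
wrap1 = wrap2 = π + 2β = 308.3161°
tangent length = C·cosβ = 8.7178
L = (r1+r2)·wrap + 2·C·cosβ = 18·5.3811 + 2·8.7178 = 114.2960

L=114.296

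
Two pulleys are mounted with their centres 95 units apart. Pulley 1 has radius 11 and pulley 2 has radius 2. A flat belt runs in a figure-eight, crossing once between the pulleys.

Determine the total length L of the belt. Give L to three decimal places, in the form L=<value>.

crossed belt: β = asin((r1+r2)/C) = asin(13/95) = 7.8652°
wrap1 = wrap2 = π + 2β = 195.7303°
tangent length = C·cosβ = 94.1063
L = (r1+r2)·wrap + 2·C·cosβ = 13·3.4161 + 2·94.1063 = 232.6224

L=232.622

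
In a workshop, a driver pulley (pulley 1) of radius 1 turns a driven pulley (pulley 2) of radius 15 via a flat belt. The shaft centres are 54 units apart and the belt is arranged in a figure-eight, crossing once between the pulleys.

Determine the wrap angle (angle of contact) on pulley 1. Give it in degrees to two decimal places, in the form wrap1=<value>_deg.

wrap1=214.47_deg

crossed belt: β = asin((r1+r2)/C) = asin(16/54) = 17.2353°
wrap1 = wrap2 = π + 2β = 214.4706°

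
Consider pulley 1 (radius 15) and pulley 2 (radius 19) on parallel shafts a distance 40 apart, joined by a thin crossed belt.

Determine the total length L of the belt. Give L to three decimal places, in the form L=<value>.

L=218.044

crossed belt: β = asin((r1+r2)/C) = asin(34/40) = 58.2117°
wrap1 = wrap2 = π + 2β = 296.4233°
tangent length = C·cosβ = 21.0713
L = (r1+r2)·wrap + 2·C·cosβ = 34·5.1736 + 2·21.0713 = 218.0438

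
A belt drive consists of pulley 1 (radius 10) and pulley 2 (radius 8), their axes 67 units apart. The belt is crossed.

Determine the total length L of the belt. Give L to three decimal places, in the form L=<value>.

L=195.414

crossed belt: β = asin((r1+r2)/C) = asin(18/67) = 15.5843°
wrap1 = wrap2 = π + 2β = 211.1687°
tangent length = C·cosβ = 64.5368
L = (r1+r2)·wrap + 2·C·cosβ = 18·3.6856 + 2·64.5368 = 195.4142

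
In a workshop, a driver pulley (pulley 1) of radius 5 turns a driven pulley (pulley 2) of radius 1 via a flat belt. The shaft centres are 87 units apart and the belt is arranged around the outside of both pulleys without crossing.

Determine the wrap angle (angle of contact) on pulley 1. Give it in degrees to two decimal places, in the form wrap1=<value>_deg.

wrap1=185.27_deg

open belt: β = asin((r2−r1)/C) = asin(-4/87) = -2.6352°
wrap1 = π − 2β = 185.2704°
wrap2 = π + 2β = 174.7296°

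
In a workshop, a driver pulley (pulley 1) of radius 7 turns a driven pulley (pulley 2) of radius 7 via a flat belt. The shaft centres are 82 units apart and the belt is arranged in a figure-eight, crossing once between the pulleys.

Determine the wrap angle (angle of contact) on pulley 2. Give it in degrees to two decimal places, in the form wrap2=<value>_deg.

wrap2=199.66_deg

crossed belt: β = asin((r1+r2)/C) = asin(14/82) = 9.8304°
wrap1 = wrap2 = π + 2β = 199.6607°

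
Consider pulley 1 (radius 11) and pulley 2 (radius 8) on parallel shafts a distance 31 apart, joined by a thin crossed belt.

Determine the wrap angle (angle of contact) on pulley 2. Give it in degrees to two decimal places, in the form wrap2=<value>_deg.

wrap2=255.60_deg

crossed belt: β = asin((r1+r2)/C) = asin(19/31) = 37.7997°
wrap1 = wrap2 = π + 2β = 255.5994°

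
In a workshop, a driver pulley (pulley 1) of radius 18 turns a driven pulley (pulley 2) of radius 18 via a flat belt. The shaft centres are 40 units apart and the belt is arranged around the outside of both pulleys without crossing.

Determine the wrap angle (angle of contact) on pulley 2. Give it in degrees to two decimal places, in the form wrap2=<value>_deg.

wrap2=180.00_deg

open belt: β = asin((r2−r1)/C) = asin(0/40) = 0.0000°
wrap1 = π − 2β = 180.0000°
wrap2 = π + 2β = 180.0000°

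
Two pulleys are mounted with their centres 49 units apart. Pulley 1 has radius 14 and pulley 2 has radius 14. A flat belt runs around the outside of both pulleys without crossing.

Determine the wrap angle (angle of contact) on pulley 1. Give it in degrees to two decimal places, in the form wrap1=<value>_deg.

wrap1=180.00_deg

open belt: β = asin((r2−r1)/C) = asin(0/49) = 0.0000°
wrap1 = π − 2β = 180.0000°
wrap2 = π + 2β = 180.0000°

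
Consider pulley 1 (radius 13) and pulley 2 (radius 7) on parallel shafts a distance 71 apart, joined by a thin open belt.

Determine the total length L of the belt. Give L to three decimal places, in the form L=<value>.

L=205.339

open belt: β = asin((r2−r1)/C) = asin(-6/71) = -4.8477°
wrap1 = π − 2β = 189.6954°
wrap2 = π + 2β = 170.3046°
tangent length = C·cosβ = 70.7460
L = r1·wrap1 + r2·wrap2 + 2·C·cosβ = 13·3.3108 + 7·2.9724 + 2·70.7460 = 205.3392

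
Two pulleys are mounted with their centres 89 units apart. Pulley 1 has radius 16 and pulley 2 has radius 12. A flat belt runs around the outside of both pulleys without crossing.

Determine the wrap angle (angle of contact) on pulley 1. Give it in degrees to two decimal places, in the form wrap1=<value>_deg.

open belt: β = asin((r2−r1)/C) = asin(-4/89) = -2.5760°
wrap1 = π − 2β = 185.1519°
wrap2 = π + 2β = 174.8481°

wrap1=185.15_deg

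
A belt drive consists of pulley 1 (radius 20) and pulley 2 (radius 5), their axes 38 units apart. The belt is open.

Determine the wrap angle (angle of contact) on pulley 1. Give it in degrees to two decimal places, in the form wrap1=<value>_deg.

wrap1=226.50_deg

open belt: β = asin((r2−r1)/C) = asin(-15/38) = -23.2496°
wrap1 = π − 2β = 226.4991°
wrap2 = π + 2β = 133.5009°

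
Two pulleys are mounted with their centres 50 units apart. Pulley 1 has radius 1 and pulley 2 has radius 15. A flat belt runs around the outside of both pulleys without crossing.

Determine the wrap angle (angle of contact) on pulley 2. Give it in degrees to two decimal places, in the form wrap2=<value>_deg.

open belt: β = asin((r2−r1)/C) = asin(14/50) = 16.2602°
wrap1 = π − 2β = 147.4796°
wrap2 = π + 2β = 212.5204°

wrap2=212.52_deg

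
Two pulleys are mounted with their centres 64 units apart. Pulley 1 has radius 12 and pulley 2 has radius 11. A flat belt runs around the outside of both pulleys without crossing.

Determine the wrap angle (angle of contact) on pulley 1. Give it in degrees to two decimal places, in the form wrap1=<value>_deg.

wrap1=181.79_deg

open belt: β = asin((r2−r1)/C) = asin(-1/64) = -0.8953°
wrap1 = π − 2β = 181.7906°
wrap2 = π + 2β = 178.2094°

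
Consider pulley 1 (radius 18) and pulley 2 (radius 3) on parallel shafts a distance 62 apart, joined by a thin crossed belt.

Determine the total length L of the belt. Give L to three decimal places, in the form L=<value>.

crossed belt: β = asin((r1+r2)/C) = asin(21/62) = 19.7983°
wrap1 = wrap2 = π + 2β = 219.5966°
tangent length = C·cosβ = 58.3352
L = (r1+r2)·wrap + 2·C·cosβ = 21·3.8327 + 2·58.3352 = 197.1568

L=197.157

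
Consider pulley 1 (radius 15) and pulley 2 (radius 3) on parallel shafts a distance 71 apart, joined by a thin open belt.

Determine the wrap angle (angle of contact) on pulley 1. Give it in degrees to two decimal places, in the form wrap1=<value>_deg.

wrap1=199.46_deg

open belt: β = asin((r2−r1)/C) = asin(-12/71) = -9.7305°
wrap1 = π − 2β = 199.4610°
wrap2 = π + 2β = 160.5390°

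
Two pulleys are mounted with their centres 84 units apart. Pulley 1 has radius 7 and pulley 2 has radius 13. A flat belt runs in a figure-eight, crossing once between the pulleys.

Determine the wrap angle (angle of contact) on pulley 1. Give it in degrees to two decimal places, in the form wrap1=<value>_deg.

wrap1=207.55_deg

crossed belt: β = asin((r1+r2)/C) = asin(20/84) = 13.7741°
wrap1 = wrap2 = π + 2β = 207.5483°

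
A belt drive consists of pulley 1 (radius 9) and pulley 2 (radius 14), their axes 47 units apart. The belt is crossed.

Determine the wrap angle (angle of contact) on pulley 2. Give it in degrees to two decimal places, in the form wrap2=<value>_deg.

wrap2=238.60_deg

crossed belt: β = asin((r1+r2)/C) = asin(23/47) = 29.2986°
wrap1 = wrap2 = π + 2β = 238.5973°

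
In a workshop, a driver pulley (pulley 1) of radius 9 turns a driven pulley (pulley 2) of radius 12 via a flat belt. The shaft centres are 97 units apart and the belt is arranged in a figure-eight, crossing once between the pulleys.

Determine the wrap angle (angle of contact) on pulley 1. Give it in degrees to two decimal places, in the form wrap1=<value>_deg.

wrap1=205.01_deg

crossed belt: β = asin((r1+r2)/C) = asin(21/97) = 12.5032°
wrap1 = wrap2 = π + 2β = 205.0065°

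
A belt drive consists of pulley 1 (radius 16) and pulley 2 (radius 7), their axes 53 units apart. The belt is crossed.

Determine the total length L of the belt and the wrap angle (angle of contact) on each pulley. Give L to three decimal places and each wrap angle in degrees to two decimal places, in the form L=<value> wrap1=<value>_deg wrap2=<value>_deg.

crossed belt: β = asin((r1+r2)/C) = asin(23/53) = 25.7193°
wrap1 = wrap2 = π + 2β = 231.4386°
tangent length = C·cosβ = 47.7493
L = (r1+r2)·wrap + 2·C·cosβ = 23·4.0394 + 2·47.7493 = 188.4041

L=188.404 wrap1=231.44_deg wrap2=231.44_deg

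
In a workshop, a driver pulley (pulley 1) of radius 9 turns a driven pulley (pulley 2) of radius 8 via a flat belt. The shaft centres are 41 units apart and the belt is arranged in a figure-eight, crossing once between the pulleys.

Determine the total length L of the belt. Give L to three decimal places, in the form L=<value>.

L=142.562

crossed belt: β = asin((r1+r2)/C) = asin(17/41) = 24.4963°
wrap1 = wrap2 = π + 2β = 228.9926°
tangent length = C·cosβ = 37.3095
L = (r1+r2)·wrap + 2·C·cosβ = 17·3.9967 + 2·37.3095 = 142.5625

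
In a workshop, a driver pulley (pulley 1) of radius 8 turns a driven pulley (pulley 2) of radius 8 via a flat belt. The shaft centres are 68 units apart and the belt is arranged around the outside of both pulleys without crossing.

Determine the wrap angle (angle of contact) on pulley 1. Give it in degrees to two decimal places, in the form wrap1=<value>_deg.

open belt: β = asin((r2−r1)/C) = asin(0/68) = 0.0000°
wrap1 = π − 2β = 180.0000°
wrap2 = π + 2β = 180.0000°

wrap1=180.00_deg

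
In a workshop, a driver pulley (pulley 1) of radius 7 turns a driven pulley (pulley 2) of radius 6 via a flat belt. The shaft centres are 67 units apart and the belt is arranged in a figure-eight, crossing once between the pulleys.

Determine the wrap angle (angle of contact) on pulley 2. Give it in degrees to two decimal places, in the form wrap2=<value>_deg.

wrap2=202.38_deg

crossed belt: β = asin((r1+r2)/C) = asin(13/67) = 11.1881°
wrap1 = wrap2 = π + 2β = 202.3761°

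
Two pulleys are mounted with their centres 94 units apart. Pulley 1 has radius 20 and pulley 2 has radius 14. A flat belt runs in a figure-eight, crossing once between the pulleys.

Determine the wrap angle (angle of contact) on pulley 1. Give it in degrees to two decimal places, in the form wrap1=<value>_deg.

crossed belt: β = asin((r1+r2)/C) = asin(34/94) = 21.2048°
wrap1 = wrap2 = π + 2β = 222.4095°

wrap1=222.41_deg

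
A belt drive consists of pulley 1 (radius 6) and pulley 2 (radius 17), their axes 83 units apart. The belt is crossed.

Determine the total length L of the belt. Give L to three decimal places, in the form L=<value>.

crossed belt: β = asin((r1+r2)/C) = asin(23/83) = 16.0877°
wrap1 = wrap2 = π + 2β = 212.1754°
tangent length = C·cosβ = 79.7496
L = (r1+r2)·wrap + 2·C·cosβ = 23·3.7032 + 2·79.7496 = 244.6719

L=244.672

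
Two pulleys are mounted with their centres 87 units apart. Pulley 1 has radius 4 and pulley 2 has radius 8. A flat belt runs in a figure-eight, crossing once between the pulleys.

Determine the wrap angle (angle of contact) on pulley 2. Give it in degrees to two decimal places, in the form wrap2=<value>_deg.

wrap2=195.86_deg

crossed belt: β = asin((r1+r2)/C) = asin(12/87) = 7.9281°
wrap1 = wrap2 = π + 2β = 195.8563°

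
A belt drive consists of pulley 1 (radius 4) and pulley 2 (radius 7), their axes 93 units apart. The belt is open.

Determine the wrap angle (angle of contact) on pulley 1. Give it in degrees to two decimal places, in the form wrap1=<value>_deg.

open belt: β = asin((r2−r1)/C) = asin(3/93) = 1.8486°
wrap1 = π − 2β = 176.3029°
wrap2 = π + 2β = 183.6971°

wrap1=176.30_deg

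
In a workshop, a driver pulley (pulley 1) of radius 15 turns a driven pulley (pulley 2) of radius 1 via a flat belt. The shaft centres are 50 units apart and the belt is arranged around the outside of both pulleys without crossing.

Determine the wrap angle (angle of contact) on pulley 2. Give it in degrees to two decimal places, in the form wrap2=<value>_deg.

wrap2=147.48_deg

open belt: β = asin((r2−r1)/C) = asin(-14/50) = -16.2602°
wrap1 = π − 2β = 212.5204°
wrap2 = π + 2β = 147.4796°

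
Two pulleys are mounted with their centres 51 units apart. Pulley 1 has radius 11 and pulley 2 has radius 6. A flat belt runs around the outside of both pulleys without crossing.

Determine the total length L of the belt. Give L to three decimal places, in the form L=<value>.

L=155.898

open belt: β = asin((r2−r1)/C) = asin(-5/51) = -5.6263°
wrap1 = π − 2β = 191.2525°
wrap2 = π + 2β = 168.7475°
tangent length = C·cosβ = 50.7543
L = r1·wrap1 + r2·wrap2 + 2·C·cosβ = 11·3.3380 + 6·2.9452 + 2·50.7543 = 155.8977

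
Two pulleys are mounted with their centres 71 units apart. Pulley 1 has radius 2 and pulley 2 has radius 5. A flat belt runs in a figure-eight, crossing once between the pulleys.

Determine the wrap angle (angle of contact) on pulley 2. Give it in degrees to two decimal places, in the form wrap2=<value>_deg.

crossed belt: β = asin((r1+r2)/C) = asin(7/71) = 5.6581°
wrap1 = wrap2 = π + 2β = 191.3161°

wrap2=191.32_deg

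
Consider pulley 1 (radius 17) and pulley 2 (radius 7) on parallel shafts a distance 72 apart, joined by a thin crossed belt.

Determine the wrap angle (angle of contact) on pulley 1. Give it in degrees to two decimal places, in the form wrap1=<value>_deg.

wrap1=218.94_deg

crossed belt: β = asin((r1+r2)/C) = asin(24/72) = 19.4712°
wrap1 = wrap2 = π + 2β = 218.9424°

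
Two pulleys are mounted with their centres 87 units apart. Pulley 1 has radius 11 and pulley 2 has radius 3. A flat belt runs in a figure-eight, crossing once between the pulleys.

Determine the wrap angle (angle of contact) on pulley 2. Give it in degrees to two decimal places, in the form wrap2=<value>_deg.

wrap2=198.52_deg

crossed belt: β = asin((r1+r2)/C) = asin(14/87) = 9.2603°
wrap1 = wrap2 = π + 2β = 198.5205°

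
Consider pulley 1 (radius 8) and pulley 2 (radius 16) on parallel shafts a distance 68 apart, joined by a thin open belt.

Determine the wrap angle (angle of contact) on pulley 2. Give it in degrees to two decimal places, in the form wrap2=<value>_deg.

wrap2=193.51_deg

open belt: β = asin((r2−r1)/C) = asin(8/68) = 6.7563°
wrap1 = π − 2β = 166.4873°
wrap2 = π + 2β = 193.5127°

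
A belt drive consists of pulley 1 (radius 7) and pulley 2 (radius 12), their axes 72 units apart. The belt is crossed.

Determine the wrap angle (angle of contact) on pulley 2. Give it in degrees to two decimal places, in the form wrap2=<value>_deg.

wrap2=210.60_deg

crossed belt: β = asin((r1+r2)/C) = asin(19/72) = 15.3009°
wrap1 = wrap2 = π + 2β = 210.6019°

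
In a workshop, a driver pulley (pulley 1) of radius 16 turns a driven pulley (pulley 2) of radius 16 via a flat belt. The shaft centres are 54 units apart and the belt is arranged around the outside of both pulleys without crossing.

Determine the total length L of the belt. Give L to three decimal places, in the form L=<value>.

L=208.531

open belt: β = asin((r2−r1)/C) = asin(0/54) = 0.0000°
wrap1 = π − 2β = 180.0000°
wrap2 = π + 2β = 180.0000°
tangent length = C·cosβ = 54.0000
L = r1·wrap1 + r2·wrap2 + 2·C·cosβ = 16·3.1416 + 16·3.1416 + 2·54.0000 = 208.5310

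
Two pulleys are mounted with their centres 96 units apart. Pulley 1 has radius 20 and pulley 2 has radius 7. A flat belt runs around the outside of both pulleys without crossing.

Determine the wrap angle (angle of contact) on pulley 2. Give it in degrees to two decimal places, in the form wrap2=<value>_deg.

open belt: β = asin((r2−r1)/C) = asin(-13/96) = -7.7827°
wrap1 = π − 2β = 195.5654°
wrap2 = π + 2β = 164.4346°

wrap2=164.43_deg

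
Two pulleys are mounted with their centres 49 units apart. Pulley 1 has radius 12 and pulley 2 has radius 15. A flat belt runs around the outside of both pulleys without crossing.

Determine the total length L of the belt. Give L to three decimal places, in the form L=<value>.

L=183.007

open belt: β = asin((r2−r1)/C) = asin(3/49) = 3.5101°
wrap1 = π − 2β = 172.9798°
wrap2 = π + 2β = 187.0202°
tangent length = C·cosβ = 48.9081
L = r1·wrap1 + r2·wrap2 + 2·C·cosβ = 12·3.0191 + 15·3.2641 + 2·48.9081 = 183.0067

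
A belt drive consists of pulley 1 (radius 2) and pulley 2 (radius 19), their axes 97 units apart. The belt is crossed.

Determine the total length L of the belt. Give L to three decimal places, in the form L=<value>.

L=264.538

crossed belt: β = asin((r1+r2)/C) = asin(21/97) = 12.5032°
wrap1 = wrap2 = π + 2β = 205.0065°
tangent length = C·cosβ = 94.6995
L = (r1+r2)·wrap + 2·C·cosβ = 21·3.5780 + 2·94.6995 = 264.5378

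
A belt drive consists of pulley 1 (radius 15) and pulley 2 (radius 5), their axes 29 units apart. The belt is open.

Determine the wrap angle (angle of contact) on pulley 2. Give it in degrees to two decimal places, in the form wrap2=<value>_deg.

open belt: β = asin((r2−r1)/C) = asin(-10/29) = -20.1713°
wrap1 = π − 2β = 220.3425°
wrap2 = π + 2β = 139.6575°

wrap2=139.66_deg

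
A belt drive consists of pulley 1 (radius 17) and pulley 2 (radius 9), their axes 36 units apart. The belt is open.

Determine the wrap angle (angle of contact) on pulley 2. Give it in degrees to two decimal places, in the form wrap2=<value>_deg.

open belt: β = asin((r2−r1)/C) = asin(-8/36) = -12.8396°
wrap1 = π − 2β = 205.6792°
wrap2 = π + 2β = 154.3208°

wrap2=154.32_deg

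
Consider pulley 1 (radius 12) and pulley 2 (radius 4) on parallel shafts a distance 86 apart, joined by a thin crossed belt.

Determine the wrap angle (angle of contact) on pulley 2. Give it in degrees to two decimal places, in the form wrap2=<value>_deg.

wrap2=201.44_deg

crossed belt: β = asin((r1+r2)/C) = asin(16/86) = 10.7222°
wrap1 = wrap2 = π + 2β = 201.4443°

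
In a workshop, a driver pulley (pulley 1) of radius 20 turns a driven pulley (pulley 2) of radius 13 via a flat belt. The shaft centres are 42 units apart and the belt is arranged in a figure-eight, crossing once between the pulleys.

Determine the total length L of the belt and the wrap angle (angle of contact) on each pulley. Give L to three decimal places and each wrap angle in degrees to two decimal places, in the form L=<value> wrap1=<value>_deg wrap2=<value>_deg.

L=215.288 wrap1=283.57_deg wrap2=283.57_deg

crossed belt: β = asin((r1+r2)/C) = asin(33/42) = 51.7868°
wrap1 = wrap2 = π + 2β = 283.5736°
tangent length = C·cosβ = 25.9808
L = (r1+r2)·wrap + 2·C·cosβ = 33·4.9493 + 2·25.9808 = 215.2882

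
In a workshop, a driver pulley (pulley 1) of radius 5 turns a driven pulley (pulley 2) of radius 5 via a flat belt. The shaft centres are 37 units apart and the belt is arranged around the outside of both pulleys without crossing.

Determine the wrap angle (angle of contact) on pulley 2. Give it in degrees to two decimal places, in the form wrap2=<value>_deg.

open belt: β = asin((r2−r1)/C) = asin(0/37) = 0.0000°
wrap1 = π − 2β = 180.0000°
wrap2 = π + 2β = 180.0000°

wrap2=180.00_deg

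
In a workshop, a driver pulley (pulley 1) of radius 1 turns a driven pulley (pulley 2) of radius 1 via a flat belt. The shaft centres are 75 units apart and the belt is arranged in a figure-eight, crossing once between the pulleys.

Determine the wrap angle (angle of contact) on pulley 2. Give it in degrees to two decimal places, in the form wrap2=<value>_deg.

wrap2=183.06_deg

crossed belt: β = asin((r1+r2)/C) = asin(2/75) = 1.5281°
wrap1 = wrap2 = π + 2β = 183.0561°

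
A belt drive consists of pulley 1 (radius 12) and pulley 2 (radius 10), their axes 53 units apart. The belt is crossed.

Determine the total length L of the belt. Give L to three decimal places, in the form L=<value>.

L=184.386

crossed belt: β = asin((r1+r2)/C) = asin(22/53) = 24.5253°
wrap1 = wrap2 = π + 2β = 229.0505°
tangent length = C·cosβ = 48.2183
L = (r1+r2)·wrap + 2·C·cosβ = 22·3.9977 + 2·48.2183 = 184.3856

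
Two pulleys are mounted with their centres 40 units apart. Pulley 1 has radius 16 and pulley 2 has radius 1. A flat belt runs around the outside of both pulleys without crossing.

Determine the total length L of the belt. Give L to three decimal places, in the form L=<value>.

L=139.101

open belt: β = asin((r2−r1)/C) = asin(-15/40) = -22.0243°
wrap1 = π − 2β = 224.0486°
wrap2 = π + 2β = 135.9514°
tangent length = C·cosβ = 37.0810
L = r1·wrap1 + r2·wrap2 + 2·C·cosβ = 16·3.9104 + 1·2.3728 + 2·37.0810 = 139.1010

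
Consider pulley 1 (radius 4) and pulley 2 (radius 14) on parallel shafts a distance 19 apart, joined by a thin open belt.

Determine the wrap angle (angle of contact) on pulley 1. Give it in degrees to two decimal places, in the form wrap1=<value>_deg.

wrap1=116.49_deg

open belt: β = asin((r2−r1)/C) = asin(10/19) = 31.7569°
wrap1 = π − 2β = 116.4863°
wrap2 = π + 2β = 243.5137°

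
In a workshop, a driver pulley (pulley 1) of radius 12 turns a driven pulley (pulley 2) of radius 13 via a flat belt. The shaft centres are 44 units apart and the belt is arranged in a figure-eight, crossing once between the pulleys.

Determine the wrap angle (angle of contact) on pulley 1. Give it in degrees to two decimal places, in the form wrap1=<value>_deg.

crossed belt: β = asin((r1+r2)/C) = asin(25/44) = 34.6235°
wrap1 = wrap2 = π + 2β = 249.2471°

wrap1=249.25_deg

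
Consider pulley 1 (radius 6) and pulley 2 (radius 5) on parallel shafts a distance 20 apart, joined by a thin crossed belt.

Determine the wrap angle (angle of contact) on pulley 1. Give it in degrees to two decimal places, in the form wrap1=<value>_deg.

crossed belt: β = asin((r1+r2)/C) = asin(11/20) = 33.3670°
wrap1 = wrap2 = π + 2β = 246.7340°

wrap1=246.73_deg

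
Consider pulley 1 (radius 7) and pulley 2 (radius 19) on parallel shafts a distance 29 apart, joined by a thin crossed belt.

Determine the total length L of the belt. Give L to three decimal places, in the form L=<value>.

crossed belt: β = asin((r1+r2)/C) = asin(26/29) = 63.7084°
wrap1 = wrap2 = π + 2β = 307.4169°
tangent length = C·cosβ = 12.8452
L = (r1+r2)·wrap + 2·C·cosβ = 26·5.3654 + 2·12.8452 = 165.1918

L=165.192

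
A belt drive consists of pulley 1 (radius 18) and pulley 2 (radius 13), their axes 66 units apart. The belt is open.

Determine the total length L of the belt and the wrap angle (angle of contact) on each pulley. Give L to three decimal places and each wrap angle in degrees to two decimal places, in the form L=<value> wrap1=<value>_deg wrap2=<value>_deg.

L=229.768 wrap1=188.69_deg wrap2=171.31_deg

open belt: β = asin((r2−r1)/C) = asin(-5/66) = -4.3448°
wrap1 = π − 2β = 188.6895°
wrap2 = π + 2β = 171.3105°
tangent length = C·cosβ = 65.8103
L = r1·wrap1 + r2·wrap2 + 2·C·cosβ = 18·3.2933 + 13·2.9899 + 2·65.8103 = 229.7683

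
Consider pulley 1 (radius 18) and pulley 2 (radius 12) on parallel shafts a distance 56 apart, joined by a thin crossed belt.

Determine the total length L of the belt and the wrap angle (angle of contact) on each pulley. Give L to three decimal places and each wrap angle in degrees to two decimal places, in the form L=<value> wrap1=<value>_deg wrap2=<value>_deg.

crossed belt: β = asin((r1+r2)/C) = asin(30/56) = 32.3924°
wrap1 = wrap2 = π + 2β = 244.7847°
tangent length = C·cosβ = 47.2864
L = (r1+r2)·wrap + 2·C·cosβ = 30·4.2723 + 2·47.2864 = 222.7417

L=222.742 wrap1=244.78_deg wrap2=244.78_deg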